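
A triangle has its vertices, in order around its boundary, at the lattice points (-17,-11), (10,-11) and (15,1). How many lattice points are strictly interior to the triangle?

147

The shoelace formula gives twice the area as |((-17)·(-11) − 10·(-11)) + (10·1 − 15·(-11)) + (15·(-11) − (-17)·1)| = 324, so the area is 162.
Along each edge there are gcd(|Δx|,|Δy|)+1 lattice points, so counting each shared vertex once the boundary has gcd(27,0) + gcd(5,12) + gcd(32,12) = 27+1+4 = 32.
By Pick's theorem A = I + B/2 − 1, so I = 162 − 32/2 + 1 = 147.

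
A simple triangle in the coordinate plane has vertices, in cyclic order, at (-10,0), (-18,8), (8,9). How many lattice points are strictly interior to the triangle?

The shoelace formula gives twice the area as |((-10)·8 − (-18)·0) + ((-18)·9 − 8·8) + (8·0 − (-10)·9)| = 216, so the area is 108.
The number of boundary lattice points is Σ gcd(|Δx|,|Δy|) = gcd(8,8) + gcd(26,1) + gcd(18,9) = 8+1+9 = 18.
By Pick's theorem A = I + B/2 − 1, so I = 108 − 18/2 + 1 = 100.

100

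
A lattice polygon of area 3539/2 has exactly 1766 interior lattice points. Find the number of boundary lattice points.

Pick's theorem gives A = I + B/2 − 1, so B = 2(A − I + 1) = 2(3539/2 − 1766 + 1) = 9.

9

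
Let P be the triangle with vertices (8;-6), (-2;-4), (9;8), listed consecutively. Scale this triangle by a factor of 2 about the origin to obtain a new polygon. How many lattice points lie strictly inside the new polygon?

281

By the shoelace formula, twice the signed area is |[8·(-4) − (-2)·(-6)] + [(-2)·8 − 9·(-4)] + [9·(-6) − 8·8]| = 142, so the area is 71.
Summing gcd(|Δx|,|Δy|) over the edges gives the boundary count: gcd(10,2) + gcd(11,12) + gcd(1,14) = 2+1+1 = 4.
Scaling by 2 multiplies the area by 2² = 4 (so the new area is 284) and multiplies the boundary lattice-point count by 2, giving 8.
By Pick's theorem, the interior count of the dilated polygon is 284 − 8/2 + 1 = 281.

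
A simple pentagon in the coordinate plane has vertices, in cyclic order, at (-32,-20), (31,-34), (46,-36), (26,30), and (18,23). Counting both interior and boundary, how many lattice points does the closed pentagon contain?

Using the shoelace formula, 2A = |((-32)·(-34) − 31·(-20)) + (31·(-36) − 46·(-34)) + (46·30 − 26·(-36)) + (26·23 − 18·30) + (18·(-20) − (-32)·23)| = 4906, so the area is 2453.
The number of boundary lattice points is Σ gcd(|Δx|,|Δy|) = gcd(63,14) + gcd(15,2) + gcd(20,66) + gcd(8,7) + gcd(50,43) = 7+1+2+1+1 = 12.
Pick's theorem gives I = A − B/2 + 1 = 2453 − 12/2 + 1 = 2448, so the closed region contains I + B = 2448 + 12 = 2460 lattice points.

2460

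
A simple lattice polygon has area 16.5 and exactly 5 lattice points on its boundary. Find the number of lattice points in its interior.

Pick's theorem A = I + B/2 − 1 rearranges to I = A − B/2 + 1 = 16.5 − 5/2 + 1 = 15.

15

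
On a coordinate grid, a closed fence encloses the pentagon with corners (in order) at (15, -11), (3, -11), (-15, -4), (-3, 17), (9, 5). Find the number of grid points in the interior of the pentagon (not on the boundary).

Using the shoelace formula, 2A = |[15·(-11) − 3·(-11)] + [3·(-4) − (-15)·(-11)] + [(-15)·17 − (-3)·(-4)] + [(-3)·5 − 9·17] + [9·(-11) − 15·5]| = 918, so the area is 459.
The number of boundary lattice points is Σ gcd(|Δx|,|Δy|) = gcd(12,0) + gcd(18,7) + gcd(12,21) + gcd(12,12) + gcd(6,16) = 12+1+3+12+2 = 30.
Pick's theorem gives I = A − B/2 + 1 = 459 − 30/2 + 1 = 445.

445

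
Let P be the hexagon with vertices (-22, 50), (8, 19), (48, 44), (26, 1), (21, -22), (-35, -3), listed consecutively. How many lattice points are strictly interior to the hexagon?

Using the shoelace formula, 2A = |[(-22)·19 − 8·50] + [8·44 − 48·19] + [48·1 − 26·44] + [26·(-22) − 21·1] + [21·(-3) − (-35)·(-22)] + [(-35)·50 − (-22)·(-3)]| = 5716, so the area is 2858.
Summing gcd(|Δx|,|Δy|) over the edges gives the boundary count: gcd(30,31) + gcd(40,25) + gcd(22,43) + gcd(5,23) + gcd(56,19) + gcd(13,53) = 1+5+1+1+1+1 = 10.
By Pick's theorem A = I + B/2 − 1, so I = 2858 − 10/2 + 1 = 2854.

2854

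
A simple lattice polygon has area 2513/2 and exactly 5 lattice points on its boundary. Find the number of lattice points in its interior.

1255

From Pick's theorem, I = A − B/2 + 1 = 2513/2 − 5/2 + 1 = 1255.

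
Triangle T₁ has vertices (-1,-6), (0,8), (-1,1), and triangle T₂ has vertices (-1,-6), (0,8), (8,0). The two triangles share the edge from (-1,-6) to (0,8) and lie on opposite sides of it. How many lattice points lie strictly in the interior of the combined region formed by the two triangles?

The union is the simple quadrilateral with vertices (-1,-6), (-1,1), (0,8), (8,0) in order.
By the shoelace formula, twice the signed area is |[(-1)·1 − (-1)·(-6)] + [(-1)·8 − 0·1] + [0·0 − 8·8] + [8·(-6) − (-1)·0]| = 127, so the area is 63.5.
The number of boundary lattice points is Σ gcd(|Δx|,|Δy|) = gcd(0,7) + gcd(1,7) + gcd(8,8) + gcd(9,6) = 7+1+8+3 = 19.
By Pick's theorem I = A − B/2 + 1 = 63.5 − 19/2 + 1 = 55.

55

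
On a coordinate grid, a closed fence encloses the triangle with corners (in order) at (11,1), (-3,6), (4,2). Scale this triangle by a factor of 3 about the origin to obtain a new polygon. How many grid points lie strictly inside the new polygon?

91

The shoelace formula gives twice the area as |[11·6 − (-3)·1] + [(-3)·2 − 4·6] + [4·1 − 11·2]| = 21, so the area is 21/2.
The number of boundary lattice points is Σ gcd(|Δx|,|Δy|) = gcd(14,5) + gcd(7,4) + gcd(7,1) = 1+1+1 = 3.
Scaling by 3 multiplies the area by 3² = 9 (so the new area is 189/2) and multiplies the boundary lattice-point count by 3, giving 9.
By Pick's theorem, the interior count of the dilated polygon is 189/2 − 9/2 + 1 = 91.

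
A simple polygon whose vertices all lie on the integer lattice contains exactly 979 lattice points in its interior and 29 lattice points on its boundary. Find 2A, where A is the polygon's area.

1985

By Pick's theorem, A = I + B/2 − 1 = 979 + 29/2 − 1 = 1985/2.
Hence 2A = 1985.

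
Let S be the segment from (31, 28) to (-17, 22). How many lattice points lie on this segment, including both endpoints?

The number of lattice points on a segment between lattice points is gcd(|Δx|,|Δy|) + 1 = gcd(48,6) + 1 = 6 + 1 = 7.

7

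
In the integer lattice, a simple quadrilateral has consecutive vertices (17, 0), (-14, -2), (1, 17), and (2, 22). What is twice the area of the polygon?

Using the shoelace formula, 2A = |(17·(-2) − (-14)·0) + ((-14)·17 − 1·(-2)) + (1·22 − 2·17) + (2·0 − 17·22)| = 656, so the area is 328.

656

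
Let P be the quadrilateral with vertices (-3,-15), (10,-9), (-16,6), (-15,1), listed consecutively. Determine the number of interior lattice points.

Using the shoelace formula, 2A = |((-3)·(-9) − 10·(-15)) + (10·6 − (-16)·(-9)) + ((-16)·1 − (-15)·6) + ((-15)·(-15) − (-3)·1)| = 395, so the area is 197.5.
Summing gcd(|Δx|,|Δy|) over the edges gives the boundary count: gcd(13,6) + gcd(26,15) + gcd(1,5) + gcd(12,16) = 1+1+1+4 = 7.
By Pick's theorem A = I + B/2 − 1, so I = 197.5 − 7/2 + 1 = 195.

195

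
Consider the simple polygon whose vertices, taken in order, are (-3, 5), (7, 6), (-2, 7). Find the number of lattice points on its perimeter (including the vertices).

3

The number of boundary lattice points is Σ gcd(|Δx|,|Δy|) = gcd(10,1) + gcd(9,1) + gcd(1,2) = 1+1+1 = 3.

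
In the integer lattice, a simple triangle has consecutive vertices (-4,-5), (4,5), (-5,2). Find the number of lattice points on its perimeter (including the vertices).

6

Along each edge there are gcd(|Δx|,|Δy|)+1 lattice points, so counting each shared vertex once the boundary has gcd(8,10) + gcd(9,3) + gcd(1,7) = 2+3+1 = 6.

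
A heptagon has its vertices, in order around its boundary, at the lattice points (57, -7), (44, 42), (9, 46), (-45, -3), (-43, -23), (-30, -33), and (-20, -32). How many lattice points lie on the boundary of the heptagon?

The number of boundary lattice points is Σ gcd(|Δx|,|Δy|) = gcd(13,49) + gcd(35,4) + gcd(54,49) + gcd(2,20) + gcd(13,10) + gcd(10,1) + gcd(77,25) = 1+1+1+2+1+1+1 = 8.

8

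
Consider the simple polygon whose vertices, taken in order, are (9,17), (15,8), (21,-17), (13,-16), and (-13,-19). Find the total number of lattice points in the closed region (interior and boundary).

618

The shoelace formula gives twice the area as |[9·8 − 15·17] + [15·(-17) − 21·8] + [21·(-16) − 13·(-17)] + [13·(-19) − (-13)·(-16)] + [(-13)·17 − 9·(-19)]| = 1226, so the area is 613.
Summing gcd(|Δx|,|Δy|) over the edges gives the boundary count: gcd(6,9) + gcd(6,25) + gcd(8,1) + gcd(26,3) + gcd(22,36) = 3+1+1+1+2 = 8.
Pick's theorem gives I = A − B/2 + 1 = 613 − 8/2 + 1 = 610, so the closed region contains I + B = 610 + 8 = 618 lattice points.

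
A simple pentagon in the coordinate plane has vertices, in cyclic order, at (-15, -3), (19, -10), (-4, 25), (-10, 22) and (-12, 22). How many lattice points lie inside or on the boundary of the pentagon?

612

The shoelace formula gives twice the area as |((-15)·(-10) − 19·(-3)) + (19·25 − (-4)·(-10)) + ((-4)·22 − (-10)·25) + ((-10)·22 − (-12)·22) + ((-12)·(-3) − (-15)·22)| = 1214, so the area is 607.
The number of boundary lattice points is Σ gcd(|Δx|,|Δy|) = gcd(34,7) + gcd(23,35) + gcd(6,3) + gcd(2,0) + gcd(3,25) = 1+1+3+2+1 = 8.
Pick's theorem gives I = A − B/2 + 1 = 607 − 8/2 + 1 = 604, so the closed region contains I + B = 604 + 8 = 612 lattice points.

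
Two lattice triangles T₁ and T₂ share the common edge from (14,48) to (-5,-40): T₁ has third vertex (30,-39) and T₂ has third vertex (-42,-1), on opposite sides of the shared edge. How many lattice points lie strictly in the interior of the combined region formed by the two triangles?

The union is the simple quadrilateral with vertices (14,48), (30,-39), (-5,-40), (-42,-1) in order.
By the shoelace formula, twice the signed area is |(14·(-39) − 30·48) + (30·(-40) − (-5)·(-39)) + ((-5)·(-1) − (-42)·(-40)) + ((-42)·48 − 14·(-1))| = 7058, so the area is 3529.
Summing gcd(|Δx|,|Δy|) over the edges gives the boundary count: gcd(16,87) + gcd(35,1) + gcd(37,39) + gcd(56,49) = 1+1+1+7 = 10.
By Pick's theorem I = A − B/2 + 1 = 3529 − 10/2 + 1 = 3525.

3525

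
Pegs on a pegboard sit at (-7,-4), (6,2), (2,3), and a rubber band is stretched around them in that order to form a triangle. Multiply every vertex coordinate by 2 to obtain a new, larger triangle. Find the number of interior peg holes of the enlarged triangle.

By the shoelace formula, twice the signed area is |((-7)·2 − 6·(-4)) + (6·3 − 2·2) + (2·(-4) − (-7)·3)| = 37, so the area is 18.5.
Summing gcd(|Δx|,|Δy|) over the edges gives the boundary count: gcd(13,6) + gcd(4,1) + gcd(9,7) = 1+1+1 = 3.
Scaling by 2 multiplies the area by 2² = 4 (so the new area is 74) and multiplies the boundary lattice-point count by 2, giving 6.
By Pick's theorem, the interior count of the dilated polygon is 74 − 6/2 + 1 = 72.

72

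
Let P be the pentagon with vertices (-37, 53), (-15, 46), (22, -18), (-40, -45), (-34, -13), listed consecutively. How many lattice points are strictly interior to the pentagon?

3323

By the shoelace formula, twice the signed area is |((-37)·46 − (-15)·53) + ((-15)·(-18) − 22·46) + (22·(-45) − (-40)·(-18)) + ((-40)·(-13) − (-34)·(-45)) + ((-34)·53 − (-37)·(-13))| = 6652, so the area is 3326.
Summing gcd(|Δx|,|Δy|) over the edges gives the boundary count: gcd(22,7) + gcd(37,64) + gcd(62,27) + gcd(6,32) + gcd(3,66) = 1+1+1+2+3 = 8.
By Pick's theorem A = I + B/2 − 1, so I = 3326 − 8/2 + 1 = 3323.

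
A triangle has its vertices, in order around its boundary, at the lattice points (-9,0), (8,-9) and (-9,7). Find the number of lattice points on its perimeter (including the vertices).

9

Along each edge there are gcd(|Δx|,|Δy|)+1 lattice points, so counting each shared vertex once the boundary has gcd(17,9) + gcd(17,16) + gcd(0,7) = 1+1+7 = 9.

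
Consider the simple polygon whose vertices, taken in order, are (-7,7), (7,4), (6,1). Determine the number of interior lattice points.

By the shoelace formula, twice the signed area is |((-7)·4 − 7·7) + (7·1 − 6·4) + (6·7 − (-7)·1)| = 45, so the area is 45/2.
Summing gcd(|Δx|,|Δy|) over the edges gives the boundary count: gcd(14,3) + gcd(1,3) + gcd(13,6) = 1+1+1 = 3.
Pick's theorem gives I = A − B/2 + 1 = 45/2 − 3/2 + 1 = 22.

22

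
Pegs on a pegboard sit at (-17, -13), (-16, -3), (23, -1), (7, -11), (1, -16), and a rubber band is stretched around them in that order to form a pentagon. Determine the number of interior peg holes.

By the shoelace formula, twice the signed area is |[(-17)·(-3) − (-16)·(-13)] + [(-16)·(-1) − 23·(-3)] + [23·(-11) − 7·(-1)] + [7·(-16) − 1·(-11)] + [1·(-13) − (-17)·(-16)]| = 704, so the area is 352.
Summing gcd(|Δx|,|Δy|) over the edges gives the boundary count: gcd(1,10) + gcd(39,2) + gcd(16,10) + gcd(6,5) + gcd(18,3) = 1+1+2+1+3 = 8.
Pick's theorem gives I = A − B/2 + 1 = 352 − 8/2 + 1 = 349.

349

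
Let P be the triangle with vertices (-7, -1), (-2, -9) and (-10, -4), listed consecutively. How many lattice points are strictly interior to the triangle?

18

Using the shoelace formula, 2A = |((-7)·(-9) − (-2)·(-1)) + ((-2)·(-4) − (-10)·(-9)) + ((-10)·(-1) − (-7)·(-4))| = 39, so the area is 19.5.
The number of boundary lattice points is Σ gcd(|Δx|,|Δy|) = gcd(5,8) + gcd(8,5) + gcd(3,3) = 1+1+3 = 5.
Pick's theorem gives I = A − B/2 + 1 = 19.5 − 5/2 + 1 = 18.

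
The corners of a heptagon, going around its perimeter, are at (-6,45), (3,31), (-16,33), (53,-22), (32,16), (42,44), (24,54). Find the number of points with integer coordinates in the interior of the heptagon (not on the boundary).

By the shoelace formula, twice the signed area is |[(-6)·31 − 3·45] + [3·33 − (-16)·31] + [(-16)·(-22) − 53·33] + [53·16 − 32·(-22)] + [32·44 − 42·16] + [42·54 − 24·44] + [24·45 − (-6)·54]| = 3781, so the area is 3781/2.
Summing gcd(|Δx|,|Δy|) over the edges gives the boundary count: gcd(9,14) + gcd(19,2) + gcd(69,55) + gcd(21,38) + gcd(10,28) + gcd(18,10) + gcd(30,9) = 1+1+1+1+2+2+3 = 11.
Pick's theorem gives I = A − B/2 + 1 = 3781/2 − 11/2 + 1 = 1886.

1886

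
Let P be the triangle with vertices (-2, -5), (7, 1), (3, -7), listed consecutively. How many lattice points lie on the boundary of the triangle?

8

The number of boundary lattice points is Σ gcd(|Δx|,|Δy|) = gcd(9,6) + gcd(4,8) + gcd(5,2) = 3+4+1 = 8.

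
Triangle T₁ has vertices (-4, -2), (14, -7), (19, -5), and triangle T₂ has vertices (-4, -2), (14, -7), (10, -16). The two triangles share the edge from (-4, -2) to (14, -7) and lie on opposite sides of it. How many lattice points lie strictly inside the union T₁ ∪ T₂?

The union is the simple quadrilateral with vertices (-4, -2), (19, -5), (14, -7), (10, -16) in order.
Using the shoelace formula, 2A = |((-4)·(-5) − 19·(-2)) + (19·(-7) − 14·(-5)) + (14·(-16) − 10·(-7)) + (10·(-2) − (-4)·(-16))| = 243, so the area is 243/2.
The number of boundary lattice points is Σ gcd(|Δx|,|Δy|) = gcd(23,3) + gcd(5,2) + gcd(4,9) + gcd(14,14) = 1+1+1+14 = 17.
By Pick's theorem I = A − B/2 + 1 = 243/2 − 17/2 + 1 = 114.

114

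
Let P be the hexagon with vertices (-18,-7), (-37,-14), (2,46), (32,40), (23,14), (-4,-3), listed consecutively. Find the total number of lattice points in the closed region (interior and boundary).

1800

The shoelace formula gives twice the area as |((-18)·(-14) − (-37)·(-7)) + ((-37)·46 − 2·(-14)) + (2·40 − 32·46) + (32·14 − 23·40) + (23·(-3) − (-4)·14) + ((-4)·(-7) − (-18)·(-3))| = 3584, so the area is 1792.
The number of boundary lattice points is Σ gcd(|Δx|,|Δy|) = gcd(19,7) + gcd(39,60) + gcd(30,6) + gcd(9,26) + gcd(27,17) + gcd(14,4) = 1+3+6+1+1+2 = 14.
Pick's theorem gives I = A − B/2 + 1 = 1792 − 14/2 + 1 = 1786, so the closed region contains I + B = 1786 + 14 = 1800 lattice points.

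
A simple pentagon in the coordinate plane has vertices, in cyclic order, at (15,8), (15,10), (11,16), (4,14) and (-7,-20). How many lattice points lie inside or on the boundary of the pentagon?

261

By the shoelace formula, twice the signed area is |[15·10 − 15·8] + [15·16 − 11·10] + [11·14 − 4·16] + [4·(-20) − (-7)·14] + [(-7)·8 − 15·(-20)]| = 512, so the area is 256.
The number of boundary lattice points is Σ gcd(|Δx|,|Δy|) = gcd(0,2) + gcd(4,6) + gcd(7,2) + gcd(11,34) + gcd(22,28) = 2+2+1+1+2 = 8.
Pick's theorem gives I = A − B/2 + 1 = 256 − 8/2 + 1 = 253, so the closed region contains I + B = 253 + 8 = 261 lattice points.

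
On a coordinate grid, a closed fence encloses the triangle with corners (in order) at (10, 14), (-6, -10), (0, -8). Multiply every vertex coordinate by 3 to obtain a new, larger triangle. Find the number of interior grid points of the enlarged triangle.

The shoelace formula gives twice the area as |(10·(-10) − (-6)·14) + ((-6)·(-8) − 0·(-10)) + (0·14 − 10·(-8))| = 112, so the area is 56.
Along each edge there are gcd(|Δx|,|Δy|)+1 lattice points, so counting each shared vertex once the boundary has gcd(16,24) + gcd(6,2) + gcd(10,22) = 8+2+2 = 12.
Scaling by 3 multiplies the area by 3² = 9 (so the new area is 504) and multiplies the boundary lattice-point count by 3, giving 36.
By Pick's theorem, the interior count of the dilated polygon is 504 − 36/2 + 1 = 487.

487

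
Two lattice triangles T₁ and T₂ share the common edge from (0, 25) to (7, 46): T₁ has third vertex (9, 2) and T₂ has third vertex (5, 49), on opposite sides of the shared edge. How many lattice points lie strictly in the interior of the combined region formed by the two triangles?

The union is the simple quadrilateral with vertices (0, 25), (9, 2), (7, 46), (5, 49) in order.
The shoelace formula gives twice the area as |(0·2 − 9·25) + (9·46 − 7·2) + (7·49 − 5·46) + (5·25 − 0·49)| = 413, so the area is 206.5.
Along each edge there are gcd(|Δx|,|Δy|)+1 lattice points, so counting each shared vertex once the boundary has gcd(9,23) + gcd(2,44) + gcd(2,3) + gcd(5,24) = 1+2+1+1 = 5.
By Pick's theorem I = A − B/2 + 1 = 206.5 − 5/2 + 1 = 205.

205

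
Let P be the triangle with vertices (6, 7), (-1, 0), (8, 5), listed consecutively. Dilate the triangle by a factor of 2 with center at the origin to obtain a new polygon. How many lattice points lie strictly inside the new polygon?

47

The shoelace formula gives twice the area as |[6·0 − (-1)·7] + [(-1)·5 − 8·0] + [8·7 − 6·5]| = 28, so the area is 14.
Summing gcd(|Δx|,|Δy|) over the edges gives the boundary count: gcd(7,7) + gcd(9,5) + gcd(2,2) = 7+1+2 = 10.
Scaling by 2 multiplies the area by 2² = 4 (so the new area is 56) and multiplies the boundary lattice-point count by 2, giving 20.
By Pick's theorem, the interior count of the dilated polygon is 56 − 20/2 + 1 = 47.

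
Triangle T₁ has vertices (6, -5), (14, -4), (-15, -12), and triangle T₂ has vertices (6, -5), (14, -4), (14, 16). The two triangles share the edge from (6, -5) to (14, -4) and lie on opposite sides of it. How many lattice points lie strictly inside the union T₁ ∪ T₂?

84

The union is the simple quadrilateral with vertices (6, -5), (-15, -12), (14, -4), (14, 16) in order.
The shoelace formula gives twice the area as |(6·(-12) − (-15)·(-5)) + ((-15)·(-4) − 14·(-12)) + (14·16 − 14·(-4)) + (14·(-5) − 6·16)| = 195, so the area is 195/2.
Summing gcd(|Δx|,|Δy|) over the edges gives the boundary count: gcd(21,7) + gcd(29,8) + gcd(0,20) + gcd(8,21) = 7+1+20+1 = 29.
By Pick's theorem I = A − B/2 + 1 = 195/2 − 29/2 + 1 = 84.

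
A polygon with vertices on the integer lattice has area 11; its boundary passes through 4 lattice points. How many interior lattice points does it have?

Pick's theorem A = I + B/2 − 1 rearranges to I = A − B/2 + 1 = 11 − 4/2 + 1 = 10.

10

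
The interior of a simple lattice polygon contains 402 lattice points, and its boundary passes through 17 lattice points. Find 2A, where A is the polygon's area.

Pick's theorem states A = I + B/2 − 1, so A = 402 + 17/2 − 1 = 819/2.
Hence 2A = 819.

819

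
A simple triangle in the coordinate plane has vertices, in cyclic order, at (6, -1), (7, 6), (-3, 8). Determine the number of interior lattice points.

31

Using the shoelace formula, 2A = |(6·6 − 7·(-1)) + (7·8 − (-3)·6) + ((-3)·(-1) − 6·8)| = 72, so the area is 36.
Along each edge there are gcd(|Δx|,|Δy|)+1 lattice points, so counting each shared vertex once the boundary has gcd(1,7) + gcd(10,2) + gcd(9,9) = 1+2+9 = 12.
By Pick's theorem A = I + B/2 − 1, so I = 36 − 12/2 + 1 = 31.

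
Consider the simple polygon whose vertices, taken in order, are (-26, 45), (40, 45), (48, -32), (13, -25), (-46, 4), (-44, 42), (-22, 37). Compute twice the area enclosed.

The shoelace formula gives twice the area as |[(-26)·45 − 40·45] + [40·(-32) − 48·45] + [48·(-25) − 13·(-32)] + [13·4 − (-46)·(-25)] + [(-46)·42 − (-44)·4] + [(-44)·37 − (-22)·42] + [(-22)·45 − (-26)·37]| = 10780, so the area is 5390.

10780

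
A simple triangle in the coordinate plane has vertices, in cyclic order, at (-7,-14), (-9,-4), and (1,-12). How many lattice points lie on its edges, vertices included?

Along each edge there are gcd(|Δx|,|Δy|)+1 lattice points, so counting each shared vertex once the boundary has gcd(2,10) + gcd(10,8) + gcd(8,2) = 2+2+2 = 6.

6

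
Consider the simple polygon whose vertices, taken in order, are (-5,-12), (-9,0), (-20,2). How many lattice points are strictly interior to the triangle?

60

Using the shoelace formula, 2A = |((-5)·0 − (-9)·(-12)) + ((-9)·2 − (-20)·0) + ((-20)·(-12) − (-5)·2)| = 124, so the area is 62.
Summing gcd(|Δx|,|Δy|) over the edges gives the boundary count: gcd(4,12) + gcd(11,2) + gcd(15,14) = 4+1+1 = 6.
By Pick's theorem A = I + B/2 − 1, so I = 62 − 6/2 + 1 = 60.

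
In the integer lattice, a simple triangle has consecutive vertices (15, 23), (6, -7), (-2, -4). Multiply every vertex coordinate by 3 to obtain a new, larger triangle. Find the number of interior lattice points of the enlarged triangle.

1195

The shoelace formula gives twice the area as |(15·(-7) − 6·23) + (6·(-4) − (-2)·(-7)) + ((-2)·23 − 15·(-4))| = 267, so the area is 267/2.
Along each edge there are gcd(|Δx|,|Δy|)+1 lattice points, so counting each shared vertex once the boundary has gcd(9,30) + gcd(8,3) + gcd(17,27) = 3+1+1 = 5.
Scaling by 3 multiplies the area by 3² = 9 (so the new area is 2403/2) and multiplies the boundary lattice-point count by 3, giving 15.
By Pick's theorem, the interior count of the dilated polygon is 2403/2 − 15/2 + 1 = 1195.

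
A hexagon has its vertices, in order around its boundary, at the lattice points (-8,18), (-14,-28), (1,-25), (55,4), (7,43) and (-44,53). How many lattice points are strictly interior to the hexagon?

3228

Using the shoelace formula, 2A = |((-8)·(-28) − (-14)·18) + ((-14)·(-25) − 1·(-28)) + (1·4 − 55·(-25)) + (55·43 − 7·4) + (7·53 − (-44)·43) + ((-44)·18 − (-8)·53)| = 6465, so the area is 3232.5.
Summing gcd(|Δx|,|Δy|) over the edges gives the boundary count: gcd(6,46) + gcd(15,3) + gcd(54,29) + gcd(48,39) + gcd(51,10) + gcd(36,35) = 2+3+1+3+1+1 = 11.
Pick's theorem gives I = A − B/2 + 1 = 3232.5 − 11/2 + 1 = 3228.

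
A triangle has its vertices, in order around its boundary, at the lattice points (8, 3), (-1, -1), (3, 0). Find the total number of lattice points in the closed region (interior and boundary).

By the shoelace formula, twice the signed area is |[8·(-1) − (-1)·3] + [(-1)·0 − 3·(-1)] + [3·3 − 8·0]| = 7, so the area is 3.5.
The number of boundary lattice points is Σ gcd(|Δx|,|Δy|) = gcd(9,4) + gcd(4,1) + gcd(5,3) = 1+1+1 = 3.
Pick's theorem gives I = A − B/2 + 1 = 3.5 − 3/2 + 1 = 3, so the closed region contains I + B = 3 + 3 = 6 lattice points.

6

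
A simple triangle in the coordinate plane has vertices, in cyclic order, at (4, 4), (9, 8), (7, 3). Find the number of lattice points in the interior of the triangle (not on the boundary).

Using the shoelace formula, 2A = |[4·8 − 9·4] + [9·3 − 7·8] + [7·4 − 4·3]| = 17, so the area is 17/2.
Along each edge there are gcd(|Δx|,|Δy|)+1 lattice points, so counting each shared vertex once the boundary has gcd(5,4) + gcd(2,5) + gcd(3,1) = 1+1+1 = 3.
By Pick's theorem A = I + B/2 − 1, so I = 17/2 − 3/2 + 1 = 8.

8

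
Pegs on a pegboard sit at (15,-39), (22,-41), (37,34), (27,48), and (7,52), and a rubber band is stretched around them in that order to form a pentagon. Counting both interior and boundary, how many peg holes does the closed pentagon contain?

1703

The shoelace formula gives twice the area as |(15·(-41) − 22·(-39)) + (22·34 − 37·(-41)) + (37·48 − 27·34) + (27·52 − 7·48) + (7·(-39) − 15·52)| = 3381, so the area is 3381/2.
Summing gcd(|Δx|,|Δy|) over the edges gives the boundary count: gcd(7,2) + gcd(15,75) + gcd(10,14) + gcd(20,4) + gcd(8,91) = 1+15+2+4+1 = 23.
Pick's theorem gives I = A − B/2 + 1 = 3381/2 − 23/2 + 1 = 1680, so the closed region contains I + B = 1680 + 23 = 1703 lattice points.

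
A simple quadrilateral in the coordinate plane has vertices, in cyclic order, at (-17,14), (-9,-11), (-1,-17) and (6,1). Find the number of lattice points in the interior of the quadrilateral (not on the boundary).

327

The shoelace formula gives twice the area as |[(-17)·(-11) − (-9)·14] + [(-9)·(-17) − (-1)·(-11)] + [(-1)·1 − 6·(-17)] + [6·14 − (-17)·1]| = 657, so the area is 657/2.
Summing gcd(|Δx|,|Δy|) over the edges gives the boundary count: gcd(8,25) + gcd(8,6) + gcd(7,18) + gcd(23,13) = 1+2+1+1 = 5.
Pick's theorem gives I = A − B/2 + 1 = 657/2 − 5/2 + 1 = 327.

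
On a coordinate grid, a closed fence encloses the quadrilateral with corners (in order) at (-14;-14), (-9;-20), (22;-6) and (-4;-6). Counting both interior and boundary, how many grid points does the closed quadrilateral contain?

248

The shoelace formula gives twice the area as |((-14)·(-20) − (-9)·(-14)) + ((-9)·(-6) − 22·(-20)) + (22·(-6) − (-4)·(-6)) + ((-4)·(-14) − (-14)·(-6))| = 464, so the area is 232.
Along each edge there are gcd(|Δx|,|Δy|)+1 lattice points, so counting each shared vertex once the boundary has gcd(5,6) + gcd(31,14) + gcd(26,0) + gcd(10,8) = 1+1+26+2 = 30.
Pick's theorem gives I = A − B/2 + 1 = 232 − 30/2 + 1 = 218, so the closed region contains I + B = 218 + 30 = 248 lattice points.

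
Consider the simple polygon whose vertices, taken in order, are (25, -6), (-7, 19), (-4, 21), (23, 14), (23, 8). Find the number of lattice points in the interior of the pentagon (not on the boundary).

By the shoelace formula, twice the signed area is |(25·19 − (-7)·(-6)) + ((-7)·21 − (-4)·19) + ((-4)·14 − 23·21) + (23·8 − 23·14) + (23·(-6) − 25·8)| = 653, so the area is 653/2.
Summing gcd(|Δx|,|Δy|) over the edges gives the boundary count: gcd(32,25) + gcd(3,2) + gcd(27,7) + gcd(0,6) + gcd(2,14) = 1+1+1+6+2 = 11.
By Pick's theorem A = I + B/2 − 1, so I = 653/2 − 11/2 + 1 = 322.

322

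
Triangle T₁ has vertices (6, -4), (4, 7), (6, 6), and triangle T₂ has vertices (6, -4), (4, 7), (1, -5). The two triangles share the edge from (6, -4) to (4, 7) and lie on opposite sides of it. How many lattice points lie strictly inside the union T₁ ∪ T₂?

The union is the simple quadrilateral with vertices (6, -4), (6, 6), (4, 7), (1, -5) in order.
Using the shoelace formula, 2A = |(6·6 − 6·(-4)) + (6·7 − 4·6) + (4·(-5) − 1·7) + (1·(-4) − 6·(-5))| = 77, so the area is 38.5.
The number of boundary lattice points is Σ gcd(|Δx|,|Δy|) = gcd(0,10) + gcd(2,1) + gcd(3,12) + gcd(5,1) = 10+1+3+1 = 15.
By Pick's theorem I = A − B/2 + 1 = 38.5 − 15/2 + 1 = 32.

32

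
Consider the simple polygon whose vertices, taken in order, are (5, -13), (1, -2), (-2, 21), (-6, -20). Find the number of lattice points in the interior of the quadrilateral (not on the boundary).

181

Using the shoelace formula, 2A = |[5·(-2) − 1·(-13)] + [1·21 − (-2)·(-2)] + [(-2)·(-20) − (-6)·21] + [(-6)·(-13) − 5·(-20)]| = 364, so the area is 182.
Summing gcd(|Δx|,|Δy|) over the edges gives the boundary count: gcd(4,11) + gcd(3,23) + gcd(4,41) + gcd(11,7) = 1+1+1+1 = 4.
By Pick's theorem A = I + B/2 − 1, so I = 182 − 4/2 + 1 = 181.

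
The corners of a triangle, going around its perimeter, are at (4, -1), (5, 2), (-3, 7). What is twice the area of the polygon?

29

By the shoelace formula, twice the signed area is |[4·2 − 5·(-1)] + [5·7 − (-3)·2] + [(-3)·(-1) − 4·7]| = 29, so the area is 14.5.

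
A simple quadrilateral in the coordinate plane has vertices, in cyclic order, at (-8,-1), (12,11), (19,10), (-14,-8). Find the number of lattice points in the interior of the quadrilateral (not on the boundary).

110

By the shoelace formula, twice the signed area is |[(-8)·11 − 12·(-1)] + [12·10 − 19·11] + [19·(-8) − (-14)·10] + [(-14)·(-1) − (-8)·(-8)]| = 227, so the area is 227/2.
Along each edge there are gcd(|Δx|,|Δy|)+1 lattice points, so counting each shared vertex once the boundary has gcd(20,12) + gcd(7,1) + gcd(33,18) + gcd(6,7) = 4+1+3+1 = 9.
Pick's theorem gives I = A − B/2 + 1 = 227/2 − 9/2 + 1 = 110.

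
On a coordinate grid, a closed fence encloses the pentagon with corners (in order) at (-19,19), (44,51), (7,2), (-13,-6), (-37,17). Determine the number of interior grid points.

By the shoelace formula, twice the signed area is |((-19)·51 − 44·19) + (44·2 − 7·51) + (7·(-6) − (-13)·2) + ((-13)·17 − (-37)·(-6)) + ((-37)·19 − (-19)·17)| = 2913, so the area is 2913/2.
Summing gcd(|Δx|,|Δy|) over the edges gives the boundary count: gcd(63,32) + gcd(37,49) + gcd(20,8) + gcd(24,23) + gcd(18,2) = 1+1+4+1+2 = 9.
Pick's theorem gives I = A − B/2 + 1 = 2913/2 − 9/2 + 1 = 1453.

1453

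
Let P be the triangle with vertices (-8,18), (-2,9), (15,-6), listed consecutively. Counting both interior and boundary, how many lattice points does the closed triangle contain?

35

Using the shoelace formula, 2A = |[(-8)·9 − (-2)·18] + [(-2)·(-6) − 15·9] + [15·18 − (-8)·(-6)]| = 63, so the area is 31.5.
The number of boundary lattice points is Σ gcd(|Δx|,|Δy|) = gcd(6,9) + gcd(17,15) + gcd(23,24) = 3+1+1 = 5.
Pick's theorem gives I = A − B/2 + 1 = 31.5 − 5/2 + 1 = 30, so the closed region contains I + B = 30 + 5 = 35 lattice points.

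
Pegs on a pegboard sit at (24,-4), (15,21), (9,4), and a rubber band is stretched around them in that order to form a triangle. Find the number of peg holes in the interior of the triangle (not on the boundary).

151

By the shoelace formula, twice the signed area is |[24·21 − 15·(-4)] + [15·4 − 9·21] + [9·(-4) − 24·4]| = 303, so the area is 303/2.
The number of boundary lattice points is Σ gcd(|Δx|,|Δy|) = gcd(9,25) + gcd(6,17) + gcd(15,8) = 1+1+1 = 3.
Pick's theorem gives I = A − B/2 + 1 = 303/2 − 3/2 + 1 = 151.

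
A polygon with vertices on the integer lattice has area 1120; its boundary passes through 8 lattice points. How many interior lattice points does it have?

1117

Pick's theorem A = I + B/2 − 1 rearranges to I = A − B/2 + 1 = 1120 − 8/2 + 1 = 1117.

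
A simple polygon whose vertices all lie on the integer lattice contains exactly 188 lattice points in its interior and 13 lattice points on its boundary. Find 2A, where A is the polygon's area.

387

By Pick's theorem, A = I + B/2 − 1 = 188 + 13/2 − 1 = 387/2.
Hence 2A = 387.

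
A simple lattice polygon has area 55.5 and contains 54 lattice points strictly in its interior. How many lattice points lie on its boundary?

Pick's theorem gives A = I + B/2 − 1, so B = 2(A − I + 1) = 2(55.5 − 54 + 1) = 5.

5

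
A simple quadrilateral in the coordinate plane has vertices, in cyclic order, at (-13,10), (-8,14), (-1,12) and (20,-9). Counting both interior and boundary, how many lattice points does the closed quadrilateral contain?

By the shoelace formula, twice the signed area is |((-13)·14 − (-8)·10) + ((-8)·12 − (-1)·14) + ((-1)·(-9) − 20·12) + (20·10 − (-13)·(-9))| = 332, so the area is 166.
Summing gcd(|Δx|,|Δy|) over the edges gives the boundary count: gcd(5,4) + gcd(7,2) + gcd(21,21) + gcd(33,19) = 1+1+21+1 = 24.
Pick's theorem gives I = A − B/2 + 1 = 166 − 24/2 + 1 = 155, so the closed region contains I + B = 155 + 24 = 179 lattice points.

179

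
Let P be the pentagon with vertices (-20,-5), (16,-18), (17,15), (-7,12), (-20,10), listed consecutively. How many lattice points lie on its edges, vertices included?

Summing gcd(|Δx|,|Δy|) over the edges gives the boundary count: gcd(36,13) + gcd(1,33) + gcd(24,3) + gcd(13,2) + gcd(0,15) = 1+1+3+1+15 = 21.

21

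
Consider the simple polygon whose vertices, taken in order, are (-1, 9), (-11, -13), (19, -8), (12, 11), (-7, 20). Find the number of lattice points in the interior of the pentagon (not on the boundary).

509

The shoelace formula gives twice the area as |[(-1)·(-13) − (-11)·9] + [(-11)·(-8) − 19·(-13)] + [19·11 − 12·(-8)] + [12·20 − (-7)·11] + [(-7)·9 − (-1)·20]| = 1026, so the area is 513.
Summing gcd(|Δx|,|Δy|) over the edges gives the boundary count: gcd(10,22) + gcd(30,5) + gcd(7,19) + gcd(19,9) + gcd(6,11) = 2+5+1+1+1 = 10.
By Pick's theorem A = I + B/2 − 1, so I = 513 − 10/2 + 1 = 509.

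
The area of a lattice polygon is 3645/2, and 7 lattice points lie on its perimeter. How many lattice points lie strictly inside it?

1820

From Pick's theorem, I = A − B/2 + 1 = 3645/2 − 7/2 + 1 = 1820.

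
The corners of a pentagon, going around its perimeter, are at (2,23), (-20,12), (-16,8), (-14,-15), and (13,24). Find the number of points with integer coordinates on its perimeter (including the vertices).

20

Summing gcd(|Δx|,|Δy|) over the edges gives the boundary count: gcd(22,11) + gcd(4,4) + gcd(2,23) + gcd(27,39) + gcd(11,1) = 11+4+1+3+1 = 20.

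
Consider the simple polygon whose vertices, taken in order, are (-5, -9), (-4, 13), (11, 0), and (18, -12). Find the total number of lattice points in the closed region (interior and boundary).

The shoelace formula gives twice the area as |[(-5)·13 − (-4)·(-9)] + [(-4)·0 − 11·13] + [11·(-12) − 18·0] + [18·(-9) − (-5)·(-12)]| = 598, so the area is 299.
Along each edge there are gcd(|Δx|,|Δy|)+1 lattice points, so counting each shared vertex once the boundary has gcd(1,22) + gcd(15,13) + gcd(7,12) + gcd(23,3) = 1+1+1+1 = 4.
Pick's theorem gives I = A − B/2 + 1 = 299 − 4/2 + 1 = 298, so the closed region contains I + B = 298 + 4 = 302 lattice points.

302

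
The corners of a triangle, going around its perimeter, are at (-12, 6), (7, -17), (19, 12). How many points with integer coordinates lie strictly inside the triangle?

By the shoelace formula, twice the signed area is |[(-12)·(-17) − 7·6] + [7·12 − 19·(-17)] + [19·6 − (-12)·12]| = 827, so the area is 827/2.
The number of boundary lattice points is Σ gcd(|Δx|,|Δy|) = gcd(19,23) + gcd(12,29) + gcd(31,6) = 1+1+1 = 3.
Pick's theorem gives I = A − B/2 + 1 = 827/2 − 3/2 + 1 = 413.

413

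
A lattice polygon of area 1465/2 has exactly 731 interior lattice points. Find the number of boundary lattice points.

5

Pick's theorem gives A = I + B/2 − 1, so B = 2(A − I + 1) = 2(1465/2 − 731 + 1) = 5.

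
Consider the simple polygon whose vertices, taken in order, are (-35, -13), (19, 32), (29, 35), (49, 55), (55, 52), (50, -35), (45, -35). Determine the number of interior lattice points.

4102

By the shoelace formula, twice the signed area is |[(-35)·32 − 19·(-13)] + [19·35 − 29·32] + [29·55 − 49·35] + [49·52 − 55·55] + [55·(-35) − 50·52] + [50·(-35) − 45·(-35)] + [45·(-13) − (-35)·(-35)]| = 8243, so the area is 4121.5.
Along each edge there are gcd(|Δx|,|Δy|)+1 lattice points, so counting each shared vertex once the boundary has gcd(54,45) + gcd(10,3) + gcd(20,20) + gcd(6,3) + gcd(5,87) + gcd(5,0) + gcd(80,22) = 9+1+20+3+1+5+2 = 41.
By Pick's theorem A = I + B/2 − 1, so I = 4121.5 − 41/2 + 1 = 4102.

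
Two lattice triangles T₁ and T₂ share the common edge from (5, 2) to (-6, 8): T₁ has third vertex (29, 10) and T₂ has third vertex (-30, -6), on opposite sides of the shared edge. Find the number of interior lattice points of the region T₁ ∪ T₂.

260

The union is the simple quadrilateral with vertices (5, 2), (29, 10), (-6, 8), (-30, -6) in order.
The shoelace formula gives twice the area as |[5·10 − 29·2] + [29·8 − (-6)·10] + [(-6)·(-6) − (-30)·8] + [(-30)·2 − 5·(-6)]| = 530, so the area is 265.
The number of boundary lattice points is Σ gcd(|Δx|,|Δy|) = gcd(24,8) + gcd(35,2) + gcd(24,14) + gcd(35,8) = 8+1+2+1 = 12.
By Pick's theorem I = A − B/2 + 1 = 265 − 12/2 + 1 = 260.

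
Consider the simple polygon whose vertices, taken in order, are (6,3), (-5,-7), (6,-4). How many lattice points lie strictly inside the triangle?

35

Using the shoelace formula, 2A = |(6·(-7) − (-5)·3) + ((-5)·(-4) − 6·(-7)) + (6·3 − 6·(-4))| = 77, so the area is 38.5.
Along each edge there are gcd(|Δx|,|Δy|)+1 lattice points, so counting each shared vertex once the boundary has gcd(11,10) + gcd(11,3) + gcd(0,7) = 1+1+7 = 9.
By Pick's theorem A = I + B/2 − 1, so I = 38.5 − 9/2 + 1 = 35.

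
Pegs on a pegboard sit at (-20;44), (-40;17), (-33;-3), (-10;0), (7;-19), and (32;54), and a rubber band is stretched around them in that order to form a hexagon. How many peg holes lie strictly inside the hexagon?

2865

By the shoelace formula, twice the signed area is |((-20)·17 − (-40)·44) + ((-40)·(-3) − (-33)·17) + ((-33)·0 − (-10)·(-3)) + ((-10)·(-19) − 7·0) + (7·54 − 32·(-19)) + (32·44 − (-20)·54)| = 5735, so the area is 2867.5.
Along each edge there are gcd(|Δx|,|Δy|)+1 lattice points, so counting each shared vertex once the boundary has gcd(20,27) + gcd(7,20) + gcd(23,3) + gcd(17,19) + gcd(25,73) + gcd(52,10) = 1+1+1+1+1+2 = 7.
Pick's theorem gives I = A − B/2 + 1 = 2867.5 − 7/2 + 1 = 2865.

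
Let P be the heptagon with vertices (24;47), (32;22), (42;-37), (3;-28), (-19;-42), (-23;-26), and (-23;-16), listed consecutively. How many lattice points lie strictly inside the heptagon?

By the shoelace formula, twice the signed area is |(24·22 − 32·47) + (32·(-37) − 42·22) + (42·(-28) − 3·(-37)) + (3·(-42) − (-19)·(-28)) + ((-19)·(-26) − (-23)·(-42)) + ((-23)·(-16) − (-23)·(-26)) + ((-23)·47 − 24·(-16))| = 6206, so the area is 3103.
The number of boundary lattice points is Σ gcd(|Δx|,|Δy|) = gcd(8,25) + gcd(10,59) + gcd(39,9) + gcd(22,14) + gcd(4,16) + gcd(0,10) + gcd(47,63) = 1+1+3+2+4+10+1 = 22.
Pick's theorem gives I = A − B/2 + 1 = 3103 − 22/2 + 1 = 3093.

3093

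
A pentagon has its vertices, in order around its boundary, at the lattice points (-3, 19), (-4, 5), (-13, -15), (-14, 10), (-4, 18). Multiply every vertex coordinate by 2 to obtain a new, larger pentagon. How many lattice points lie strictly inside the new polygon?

771

The shoelace formula gives twice the area as |[(-3)·5 − (-4)·19] + [(-4)·(-15) − (-13)·5] + [(-13)·10 − (-14)·(-15)] + [(-14)·18 − (-4)·10] + [(-4)·19 − (-3)·18]| = 388, so the area is 194.
Summing gcd(|Δx|,|Δy|) over the edges gives the boundary count: gcd(1,14) + gcd(9,20) + gcd(1,25) + gcd(10,8) + gcd(1,1) = 1+1+1+2+1 = 6.
Scaling by 2 multiplies the area by 2² = 4 (so the new area is 776) and multiplies the boundary lattice-point count by 2, giving 12.
By Pick's theorem, the interior count of the dilated polygon is 776 − 12/2 + 1 = 771.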